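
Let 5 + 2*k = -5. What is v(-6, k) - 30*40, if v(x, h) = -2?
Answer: -1202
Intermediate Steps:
k = -5 (k = -5/2 + (½)*(-5) = -5/2 - 5/2 = -5)
v(-6, k) - 30*40 = -2 - 30*40 = -2 - 1200 = -1202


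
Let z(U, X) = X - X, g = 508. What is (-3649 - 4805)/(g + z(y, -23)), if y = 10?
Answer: -4227/254 ≈ -16.642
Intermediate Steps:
z(U, X) = 0
(-3649 - 4805)/(g + z(y, -23)) = (-3649 - 4805)/(508 + 0) = -8454/508 = -8454*1/508 = -4227/254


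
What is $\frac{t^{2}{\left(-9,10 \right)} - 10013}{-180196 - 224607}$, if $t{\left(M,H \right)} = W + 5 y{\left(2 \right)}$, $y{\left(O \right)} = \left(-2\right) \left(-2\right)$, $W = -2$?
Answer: $\frac{9689}{404803} \approx 0.023935$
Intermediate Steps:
$y{\left(O \right)} = 4$
$t{\left(M,H \right)} = 18$ ($t{\left(M,H \right)} = -2 + 5 \cdot 4 = -2 + 20 = 18$)
$\frac{t^{2}{\left(-9,10 \right)} - 10013}{-180196 - 224607} = \frac{18^{2} - 10013}{-180196 - 224607} = \frac{324 - 10013}{-404803} = \left(-9689\right) \left(- \frac{1}{404803}\right) = \frac{9689}{404803}$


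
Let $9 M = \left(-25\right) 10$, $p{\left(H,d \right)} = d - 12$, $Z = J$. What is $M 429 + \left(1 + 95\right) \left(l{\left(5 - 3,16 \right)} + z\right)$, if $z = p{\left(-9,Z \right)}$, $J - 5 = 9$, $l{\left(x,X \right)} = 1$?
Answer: $- \frac{34886}{3} \approx -11629.0$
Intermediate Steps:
$J = 14$ ($J = 5 + 9 = 14$)
$Z = 14$
$p{\left(H,d \right)} = -12 + d$
$z = 2$ ($z = -12 + 14 = 2$)
$M = - \frac{250}{9}$ ($M = \frac{\left(-25\right) 10}{9} = \frac{1}{9} \left(-250\right) = - \frac{250}{9} \approx -27.778$)
$M 429 + \left(1 + 95\right) \left(l{\left(5 - 3,16 \right)} + z\right) = \left(- \frac{250}{9}\right) 429 + \left(1 + 95\right) \left(1 + 2\right) = - \frac{35750}{3} + 96 \cdot 3 = - \frac{35750}{3} + 288 = - \frac{34886}{3}$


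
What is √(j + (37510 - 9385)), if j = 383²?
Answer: √174814 ≈ 418.11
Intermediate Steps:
j = 146689
√(j + (37510 - 9385)) = √(146689 + (37510 - 9385)) = √(146689 + 28125) = √174814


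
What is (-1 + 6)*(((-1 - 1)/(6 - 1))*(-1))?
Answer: 2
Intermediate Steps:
(-1 + 6)*(((-1 - 1)/(6 - 1))*(-1)) = 5*(-2/5*(-1)) = 5*(-2*⅕*(-1)) = 5*(-⅖*(-1)) = 5*(⅖) = 2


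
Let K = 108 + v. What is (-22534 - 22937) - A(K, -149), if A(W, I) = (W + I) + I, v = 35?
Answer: -45316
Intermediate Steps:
K = 143 (K = 108 + 35 = 143)
A(W, I) = W + 2*I (A(W, I) = (I + W) + I = W + 2*I)
(-22534 - 22937) - A(K, -149) = (-22534 - 22937) - (143 + 2*(-149)) = -45471 - (143 - 298) = -45471 - 1*(-155) = -45471 + 155 = -45316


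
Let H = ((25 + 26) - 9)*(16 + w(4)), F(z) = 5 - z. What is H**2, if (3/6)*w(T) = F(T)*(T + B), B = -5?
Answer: 345744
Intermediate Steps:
w(T) = 2*(-5 + T)*(5 - T) (w(T) = 2*((5 - T)*(T - 5)) = 2*((5 - T)*(-5 + T)) = 2*((-5 + T)*(5 - T)) = 2*(-5 + T)*(5 - T))
H = 588 (H = ((25 + 26) - 9)*(16 - 2*(-5 + 4)**2) = (51 - 9)*(16 - 2*(-1)**2) = 42*(16 - 2*1) = 42*(16 - 2) = 42*14 = 588)
H**2 = 588**2 = 345744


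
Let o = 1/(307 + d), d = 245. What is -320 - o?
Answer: -176641/552 ≈ -320.00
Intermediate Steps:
o = 1/552 (o = 1/(307 + 245) = 1/552 ≈ 0.0018116)
-320 - o = -320 - 1*1/552 = -320 - 1/552 = -176641/552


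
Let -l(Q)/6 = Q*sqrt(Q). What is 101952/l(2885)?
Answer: -16992*sqrt(2885)/8323225 ≈ -0.10965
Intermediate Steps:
l(Q) = -6*Q**(3/2) (l(Q) = -6*Q*sqrt(Q) = -6*Q**(3/2))
101952/l(2885) = 101952/((-17310*sqrt(2885))) = 101952*(-sqrt(2885)/49939350) = -16992*sqrt(2885)/8323225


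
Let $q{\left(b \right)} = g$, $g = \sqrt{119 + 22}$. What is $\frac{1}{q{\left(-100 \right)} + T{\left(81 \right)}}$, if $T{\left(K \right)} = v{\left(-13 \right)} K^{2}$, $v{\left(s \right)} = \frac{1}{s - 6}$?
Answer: $- \frac{41553}{14331940} - \frac{361 \sqrt{141}}{42995820} \approx -0.002999$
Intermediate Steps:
$g = \sqrt{141} \approx 11.874$
$q{\left(b \right)} = \sqrt{141}$
$v{\left(s \right)} = \frac{1}{-6 + s}$
$T{\left(K \right)} = - \frac{K^{2}}{19}$ ($T{\left(K \right)} = \frac{K^{2}}{-6 - 13} = \frac{K^{2}}{-19} = - \frac{K^{2}}{19}$)
$\frac{1}{q{\left(-100 \right)} + T{\left(81 \right)}} = \frac{1}{\sqrt{141} - \frac{81^{2}}{19}} = \frac{1}{\sqrt{141} - \frac{6561}{19}} = \frac{1}{- \frac{6561}{19} + \sqrt{141}}$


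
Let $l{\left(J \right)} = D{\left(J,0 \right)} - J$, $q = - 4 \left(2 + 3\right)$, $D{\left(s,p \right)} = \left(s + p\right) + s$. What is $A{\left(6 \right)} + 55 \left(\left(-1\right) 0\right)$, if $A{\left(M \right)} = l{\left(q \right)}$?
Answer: $-20$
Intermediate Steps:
$D{\left(s,p \right)} = p + 2 s$ ($D{\left(s,p \right)} = \left(p + s\right) + s = p + 2 s$)
$q = -20$ ($q = \left(-4\right) 5 = -20$)
$l{\left(J \right)} = J$ ($l{\left(J \right)} = \left(0 + 2 J\right) - J = 2 J - J = J$)
$A{\left(M \right)} = -20$
$A{\left(6 \right)} + 55 \left(\left(-1\right) 0\right) = -20 + 55 \left(\left(-1\right) 0\right) = -20 + 55 \cdot 0 = -20 + 0 = -20$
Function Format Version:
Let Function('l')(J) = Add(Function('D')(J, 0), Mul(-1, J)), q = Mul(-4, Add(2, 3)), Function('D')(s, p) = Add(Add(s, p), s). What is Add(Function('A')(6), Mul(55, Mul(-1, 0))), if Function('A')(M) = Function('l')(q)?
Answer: -20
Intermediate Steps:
Function('D')(s, p) = Add(p, Mul(2, s)) (Function('D')(s, p) = Add(Add(p, s), s) = Add(p, Mul(2, s)))
q = -20 (q = Mul(-4, 5) = -20)
Function('l')(J) = J (Function('l')(J) = Add(Add(0, Mul(2, J)), Mul(-1, J)) = Add(Mul(2, J), Mul(-1, J)) = J)
Function('A')(M) = -20
Add(Function('A')(6), Mul(55, Mul(-1, 0))) = Add(-20, Mul(55, Mul(-1, 0))) = Add(-20, Mul(55, 0)) = Add(-20, 0) = -20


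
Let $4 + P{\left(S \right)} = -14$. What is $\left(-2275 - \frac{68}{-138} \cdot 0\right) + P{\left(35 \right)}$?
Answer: $-2293$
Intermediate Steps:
$P{\left(S \right)} = -18$ ($P{\left(S \right)} = -4 - 14 = -18$)
$\left(-2275 - \frac{68}{-138} \cdot 0\right) + P{\left(35 \right)} = \left(-2275 - \frac{68}{-138} \cdot 0\right) - 18 = \left(-2275 - 68 \left(- \frac{1}{138}\right) 0\right) - 18 = \left(-2275 - \left(- \frac{34}{69}\right) 0\right) - 18 = \left(-2275 - 0\right) - 18 = \left(-2275 + 0\right) - 18 = -2275 - 18 = -2293$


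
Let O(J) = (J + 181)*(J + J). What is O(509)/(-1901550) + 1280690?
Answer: 81176512236/63385 ≈ 1.2807e+6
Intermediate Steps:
O(J) = 2*J*(181 + J) (O(J) = (181 + J)*(2*J) = 2*J*(181 + J))
O(509)/(-1901550) + 1280690 = (2*509*(181 + 509))/(-1901550) + 1280690 = (2*509*690)*(-1/1901550) + 1280690 = 702420*(-1/1901550) + 1280690 = -23414/63385 + 1280690 = 81176512236/63385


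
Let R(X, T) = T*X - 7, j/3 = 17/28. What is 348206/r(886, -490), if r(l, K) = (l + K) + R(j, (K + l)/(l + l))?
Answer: 4319147224/4830205 ≈ 894.20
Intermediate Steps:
j = 51/28 (j = 3*(17/28) = 51/28 ≈ 1.8214)
R(X, T) = -7 + T*X
r(l, K) = -7 + K + l + 51*(K + l)/(56*l) (r(l, K) = (l + K) + (-7 + ((K + l)/(l + l))*(51/28)) = (K + l) + (-7 + ((K + l)/((2*l)))*(51/28)) = (K + l) + (-7 + ((K + l)*(1/(2*l)))*(51/28)) = (K + l) + (-7 + ((K + l)/(2*l))*(51/28)) = (K + l) + (-7 + 51*(K + l)/(56*l)) = -7 + K + l + 51*(K + l)/(56*l))
348206/r(886, -490) = 348206/(-341/56 - 490 + 886 + (51/56)*(-490)/886) = 348206/(-341/56 - 490 + 886 + (51/56)*(-490)*(1/886)) = 348206/(-341/56 - 490 + 886 - 1785/3544) = 348206/(4830205/12404) = 348206*(12404/4830205) = 4319147224/4830205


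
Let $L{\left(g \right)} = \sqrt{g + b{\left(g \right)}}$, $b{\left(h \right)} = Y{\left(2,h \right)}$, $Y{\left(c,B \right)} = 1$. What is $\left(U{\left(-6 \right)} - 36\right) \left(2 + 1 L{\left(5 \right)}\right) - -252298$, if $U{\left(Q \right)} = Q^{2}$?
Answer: $252298$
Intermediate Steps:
$b{\left(h \right)} = 1$
$L{\left(g \right)} = \sqrt{1 + g}$ ($L{\left(g \right)} = \sqrt{g + 1} = \sqrt{1 + g}$)
$\left(U{\left(-6 \right)} - 36\right) \left(2 + 1 L{\left(5 \right)}\right) - -252298 = \left(\left(-6\right)^{2} - 36\right) \left(2 + 1 \sqrt{1 + 5}\right) - -252298 = \left(36 - 36\right) \left(2 + 1 \sqrt{6}\right) + 252298 = 0 \left(2 + \sqrt{6}\right) + 252298 = 0 + 252298 = 252298$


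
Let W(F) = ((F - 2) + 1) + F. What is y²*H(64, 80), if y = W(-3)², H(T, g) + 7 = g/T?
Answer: -55223/4 ≈ -13806.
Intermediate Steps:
W(F) = -1 + 2*F (W(F) = ((-2 + F) + 1) + F = (-1 + F) + F = -1 + 2*F)
H(T, g) = -7 + g/T
y = 49 (y = (-1 + 2*(-3))² = (-1 - 6)² = (-7)² = 49)
y²*H(64, 80) = 49²*(-7 + 80/64) = 2401*(-7 + 80*(1/64)) = 2401*(-7 + 5/4) = 2401*(-23/4) = -55223/4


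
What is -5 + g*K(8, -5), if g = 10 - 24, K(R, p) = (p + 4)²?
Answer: -19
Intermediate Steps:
K(R, p) = (4 + p)²
g = -14
-5 + g*K(8, -5) = -5 - 14*(4 - 5)² = -5 - 14*(-1)² = -5 - 14*1 = -5 - 14 = -19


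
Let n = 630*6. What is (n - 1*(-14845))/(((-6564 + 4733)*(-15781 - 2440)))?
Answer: 18625/33362651 ≈ 0.00055826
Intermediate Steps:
n = 3780
(n - 1*(-14845))/(((-6564 + 4733)*(-15781 - 2440))) = (3780 - 1*(-14845))/(((-6564 + 4733)*(-15781 - 2440))) = (3780 + 14845)/((-1831*(-18221))) = 18625/33362651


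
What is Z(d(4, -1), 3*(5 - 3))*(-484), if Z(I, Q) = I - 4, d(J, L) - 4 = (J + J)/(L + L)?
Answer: 1936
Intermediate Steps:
d(J, L) = 4 + J/L (d(J, L) = 4 + (J + J)/(L + L) = 4 + (2*J)/((2*L)) = 4 + (2*J)*(1/(2*L)) = 4 + J/L)
Z(I, Q) = -4 + I
Z(d(4, -1), 3*(5 - 3))*(-484) = (-4 + (4 + 4/(-1)))*(-484) = (-4 + (4 + 4*(-1)))*(-484) = (-4 + (4 - 4))*(-484) = (-4 + 0)*(-484) = -4*(-484) = 1936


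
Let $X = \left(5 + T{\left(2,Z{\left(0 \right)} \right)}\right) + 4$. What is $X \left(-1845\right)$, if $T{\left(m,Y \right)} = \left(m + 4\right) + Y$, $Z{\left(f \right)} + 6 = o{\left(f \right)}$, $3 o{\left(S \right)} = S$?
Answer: $-16605$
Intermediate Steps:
$o{\left(S \right)} = \frac{S}{3}$
$Z{\left(f \right)} = -6 + \frac{f}{3}$
$T{\left(m,Y \right)} = 4 + Y + m$ ($T{\left(m,Y \right)} = \left(4 + m\right) + Y = 4 + Y + m$)
$X = 9$ ($X = \left(5 + \left(4 + \left(-6 + \frac{1}{3} \cdot 0\right) + 2\right)\right) + 4 = \left(5 + \left(4 + \left(-6 + 0\right) + 2\right)\right) + 4 = \left(5 + \left(4 - 6 + 2\right)\right) + 4 = \left(5 + 0\right) + 4 = 5 + 4 = 9$)
$X \left(-1845\right) = 9 \left(-1845\right) = -16605$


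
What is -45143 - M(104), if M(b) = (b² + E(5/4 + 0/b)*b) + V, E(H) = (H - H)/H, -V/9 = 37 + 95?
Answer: -54771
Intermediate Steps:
V = -1188 (V = -9*(37 + 95) = -9*132 = -1188)
E(H) = 0 (E(H) = 0/H = 0)
M(b) = -1188 + b² (M(b) = (b² + 0*b) - 1188 = (b² + 0) - 1188 = b² - 1188 = -1188 + b²)
-45143 - M(104) = -45143 - (-1188 + 104²) = -45143 - (-1188 + 10816) = -45143 - 1*9628 = -45143 - 9628 = -54771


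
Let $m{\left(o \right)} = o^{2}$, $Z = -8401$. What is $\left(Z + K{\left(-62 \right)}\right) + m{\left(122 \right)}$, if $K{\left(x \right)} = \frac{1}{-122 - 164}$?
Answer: $\frac{1854137}{286} \approx 6483.0$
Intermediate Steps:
$K{\left(x \right)} = - \frac{1}{286}$ ($K{\left(x \right)} = \frac{1}{-286} = - \frac{1}{286}$)
$\left(Z + K{\left(-62 \right)}\right) + m{\left(122 \right)} = \left(-8401 - \frac{1}{286}\right) + 122^{2} = - \frac{2402687}{286} + 14884 = \frac{1854137}{286}$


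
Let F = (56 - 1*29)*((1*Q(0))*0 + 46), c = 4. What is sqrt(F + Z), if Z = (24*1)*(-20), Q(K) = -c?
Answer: sqrt(762) ≈ 27.604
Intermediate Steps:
Q(K) = -4 (Q(K) = -1*4 = -4)
Z = -480 (Z = 24*(-20) = -480)
F = 1242 (F = (56 - 1*29)*((1*(-4))*0 + 46) = (56 - 29)*(-4*0 + 46) = 27*(0 + 46) = 27*46 = 1242)
sqrt(F + Z) = sqrt(1242 - 480) = sqrt(762)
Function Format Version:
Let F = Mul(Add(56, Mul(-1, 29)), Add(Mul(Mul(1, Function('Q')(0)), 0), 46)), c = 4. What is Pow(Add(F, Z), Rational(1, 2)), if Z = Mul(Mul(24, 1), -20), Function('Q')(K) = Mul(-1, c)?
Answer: Pow(762, Rational(1, 2)) ≈ 27.604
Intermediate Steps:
Function('Q')(K) = -4 (Function('Q')(K) = Mul(-1, 4) = -4)
Z = -480 (Z = Mul(24, -20) = -480)
F = 1242 (F = Mul(Add(56, Mul(-1, 29)), Add(Mul(Mul(1, -4), 0), 46)) = Mul(Add(56, -29), Add(Mul(-4, 0), 46)) = Mul(27, Add(0, 46)) = Mul(27, 46) = 1242)
Pow(Add(F, Z), Rational(1, 2)) = Pow(Add(1242, -480), Rational(1, 2)) = Pow(762, Rational(1, 2))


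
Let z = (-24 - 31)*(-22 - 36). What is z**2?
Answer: 10176100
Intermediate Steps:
z = 3190 (z = -55*(-58) = 3190)
z**2 = 3190**2 = 10176100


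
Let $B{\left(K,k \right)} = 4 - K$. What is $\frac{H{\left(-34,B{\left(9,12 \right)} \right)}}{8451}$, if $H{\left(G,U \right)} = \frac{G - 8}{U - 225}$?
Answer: $\frac{7}{323955} \approx 2.1608 \cdot 10^{-5}$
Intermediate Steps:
$H{\left(G,U \right)} = \frac{-8 + G}{-225 + U}$ ($H{\left(G,U \right)} = \frac{G - 8}{-225 + U} = \frac{-8 + G}{-225 + U}$)
$\frac{H{\left(-34,B{\left(9,12 \right)} \right)}}{8451} = \frac{\frac{1}{-225 + \left(4 - 9\right)} \left(-8 - 34\right)}{8451} = \frac{1}{-225 + \left(4 - 9\right)} \left(-42\right) \frac{1}{8451} = \frac{1}{-225 - 5} \left(-42\right) \frac{1}{8451} = \frac{1}{-230} \left(-42\right) \frac{1}{8451} = \left(- \frac{1}{230}\right) \left(-42\right) \frac{1}{8451} = \frac{21}{115} \cdot \frac{1}{8451} = \frac{7}{323955}$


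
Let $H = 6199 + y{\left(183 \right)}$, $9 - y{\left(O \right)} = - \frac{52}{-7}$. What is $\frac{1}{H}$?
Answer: $\frac{7}{43404} \approx 0.00016128$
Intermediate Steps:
$y{\left(O \right)} = \frac{11}{7}$ ($y{\left(O \right)} = 9 - - \frac{52}{-7} = 9 - \left(-52\right) \left(- \frac{1}{7}\right) = 9 - \frac{52}{7} = \frac{11}{7}$)
$H = \frac{43404}{7}$ ($H = 6199 + \frac{11}{7} = \frac{43404}{7} \approx 6200.6$)
$\frac{1}{H} = \frac{1}{\frac{43404}{7}} = \frac{7}{43404}$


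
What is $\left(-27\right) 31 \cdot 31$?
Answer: $-25947$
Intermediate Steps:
$\left(-27\right) 31 \cdot 31 = \left(-837\right) 31 = -25947$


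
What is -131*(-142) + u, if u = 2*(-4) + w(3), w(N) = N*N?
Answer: 18603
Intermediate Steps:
w(N) = N²
u = 1 (u = 2*(-4) + 3² = -8 + 9 = 1)
-131*(-142) + u = -131*(-142) + 1 = 18602 + 1 = 18603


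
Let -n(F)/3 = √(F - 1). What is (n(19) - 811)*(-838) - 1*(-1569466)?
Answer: 2249084 + 7542*√2 ≈ 2.2598e+6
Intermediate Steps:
n(F) = -3*√(-1 + F) (n(F) = -3*√(F - 1) = -3*√(-1 + F))
(n(19) - 811)*(-838) - 1*(-1569466) = (-3*√(-1 + 19) - 811)*(-838) - 1*(-1569466) = (-9*√2 - 811)*(-838) + 1569466 = (-811 - 9*√2)*(-838) + 1569466 = (679618 + 7542*√2) + 1569466 = 2249084 + 7542*√2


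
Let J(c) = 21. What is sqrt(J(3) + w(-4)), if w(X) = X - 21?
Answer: 2*I ≈ 2.0*I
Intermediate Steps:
w(X) = -21 + X
sqrt(J(3) + w(-4)) = sqrt(21 + (-21 - 4)) = sqrt(21 - 25) = sqrt(-4) = 2*I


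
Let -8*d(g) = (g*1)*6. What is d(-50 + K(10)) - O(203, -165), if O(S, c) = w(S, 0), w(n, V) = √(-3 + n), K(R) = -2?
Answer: 39 - 10*√2 ≈ 24.858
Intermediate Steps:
O(S, c) = √(-3 + S)
d(g) = -3*g/4 (d(g) = -g*1*6/8 = -g*6/8 = -3*g/4)
d(-50 + K(10)) - O(203, -165) = -3*(-50 - 2)/4 - √(-3 + 203) = -¾*(-52) - √200 = 39 - 10*√2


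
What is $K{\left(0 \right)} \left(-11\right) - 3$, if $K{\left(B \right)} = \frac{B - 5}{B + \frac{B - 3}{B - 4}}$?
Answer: $\frac{211}{3} \approx 70.333$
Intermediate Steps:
$K{\left(B \right)} = \frac{-5 + B}{B + \frac{-3 + B}{-4 + B}}$
$K{\left(0 \right)} \left(-11\right) - 3 = \frac{-20 - 0^{2} + 9 \cdot 0}{3 - 0^{2} + 3 \cdot 0} \left(-11\right) - 3 = \frac{-20 - 0 + 0}{3 - 0 + 0} \left(-11\right) - 3 = \frac{-20 + 0 + 0}{3 + 0 + 0} \left(-11\right) - 3 = \frac{1}{3} \left(-20\right) \left(-11\right) - 3 = \left(- \frac{20}{3}\right) \left(-11\right) - 3 = \frac{220}{3} - 3 = \frac{211}{3}$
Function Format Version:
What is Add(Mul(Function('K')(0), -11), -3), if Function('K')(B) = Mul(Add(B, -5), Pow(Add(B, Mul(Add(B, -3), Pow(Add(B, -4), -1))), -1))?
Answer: Rational(211, 3) ≈ 70.333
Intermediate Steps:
Function('K')(B) = Mul(Pow(Add(B, Mul(Pow(Add(-4, B), -1), Add(-3, B))), -1), Add(-5, B)) (Function('K')(B) = Mul(Add(-5, B), Pow(Add(B, Mul(Add(-3, B), Pow(Add(-4, B), -1))), -1)) = Mul(Add(-5, B), Pow(Add(B, Mul(Pow(Add(-4, B), -1), Add(-3, B))), -1)) = Mul(Pow(Add(B, Mul(Pow(Add(-4, B), -1), Add(-3, B))), -1), Add(-5, B)))
Add(Mul(Function('K')(0), -11), -3) = Add(Mul(Mul(Pow(Add(3, Mul(-1, Pow(0, 2)), Mul(3, 0)), -1), Add(-20, Mul(-1, Pow(0, 2)), Mul(9, 0))), -11), -3) = Add(Mul(Mul(Pow(Add(3, Mul(-1, 0), 0), -1), Add(-20, Mul(-1, 0), 0)), -11), -3) = Add(Mul(Mul(Pow(Add(3, 0, 0), -1), Add(-20, 0, 0)), -11), -3) = Add(Mul(Mul(Pow(3, -1), -20), -11), -3) = Add(Mul(Mul(Rational(1, 3), -20), -11), -3) = Add(Mul(Rational(-20, 3), -11), -3) = Add(Rational(220, 3), -3) = Rational(211, 3)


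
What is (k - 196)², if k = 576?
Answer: 144400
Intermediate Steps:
(k - 196)² = (576 - 196)² = 380² = 144400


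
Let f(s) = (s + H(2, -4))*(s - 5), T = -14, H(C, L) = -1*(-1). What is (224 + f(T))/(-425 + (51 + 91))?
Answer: -471/283 ≈ -1.6643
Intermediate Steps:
H(C, L) = 1
f(s) = (1 + s)*(-5 + s) (f(s) = (s + 1)*(s - 5) = (1 + s)*(-5 + s))
(224 + f(T))/(-425 + (51 + 91)) = (224 + (-5 + (-14)² - 4*(-14)))/(-425 + (51 + 91)) = (224 + (-5 + 196 + 56))/(-425 + 142) = (224 + 247)/(-283) = 471*(-1/283) = -471/283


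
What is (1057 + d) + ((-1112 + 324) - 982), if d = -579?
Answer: -1292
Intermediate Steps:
(1057 + d) + ((-1112 + 324) - 982) = (1057 - 579) + ((-1112 + 324) - 982) = 478 + (-788 - 982) = 478 - 1770 = -1292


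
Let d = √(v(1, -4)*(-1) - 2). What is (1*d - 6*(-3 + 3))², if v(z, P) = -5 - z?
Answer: 4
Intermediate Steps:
d = 2 (d = √((-5 - 1*1)*(-1) - 2) = √((-5 - 1)*(-1) - 2) = √(-6*(-1) - 2) = √(6 - 2) = √4 = 2)
(1*d - 6*(-3 + 3))² = (1*2 - 6*(-3 + 3))² = (2 - 6*0)² = (2 + 0)² = 2² = 4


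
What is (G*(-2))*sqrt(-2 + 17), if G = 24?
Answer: -48*sqrt(15) ≈ -185.90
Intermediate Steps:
(G*(-2))*sqrt(-2 + 17) = (24*(-2))*sqrt(-2 + 17) = -48*sqrt(15)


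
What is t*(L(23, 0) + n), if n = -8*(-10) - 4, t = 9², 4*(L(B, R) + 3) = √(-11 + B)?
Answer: 5913 + 81*√3/2 ≈ 5983.1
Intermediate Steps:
L(B, R) = -3 + √(-11 + B)/4
t = 81
n = 76 (n = 80 - 4 = 76)
t*(L(23, 0) + n) = 81*((-3 + √(-11 + 23)/4) + 76) = 81*((-3 + √12/4) + 76) = 81*((-3 + (2*√3)/4) + 76) = 81*((-3 + √3/2) + 76) = 81*(73 + √3/2) = 5913 + 81*√3/2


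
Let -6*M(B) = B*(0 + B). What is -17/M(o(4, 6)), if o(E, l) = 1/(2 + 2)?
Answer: 1632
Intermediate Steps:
o(E, l) = 1/4
M(B) = -B**2/6 (M(B) = -B*(0 + B)/6 = -B*B/6 = -B**2/6)
-17/M(o(4, 6)) = -17/((-(1/4)**2/6)) = -17/((-1/6*1/16)) = -17/(-1/96) = -17*(-96) = 1632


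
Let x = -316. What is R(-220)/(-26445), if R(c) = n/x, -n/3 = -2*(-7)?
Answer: -7/1392770 ≈ -5.0260e-6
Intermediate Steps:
n = -42 (n = -(-6)*(-7) = -3*14 = -42)
R(c) = 21/158 (R(c) = -42/(-316) = -42*(-1/316) = 21/158)
R(-220)/(-26445) = (21/158)/(-26445) = (21/158)*(-1/26445) = -7/1392770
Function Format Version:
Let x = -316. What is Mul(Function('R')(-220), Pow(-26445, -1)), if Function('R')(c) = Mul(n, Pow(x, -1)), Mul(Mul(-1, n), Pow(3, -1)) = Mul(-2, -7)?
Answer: Rational(-7, 1392770) ≈ -5.0260e-6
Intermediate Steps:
n = -42 (n = Mul(-3, Mul(-2, -7)) = Mul(-3, 14) = -42)
Function('R')(c) = Rational(21, 158) (Function('R')(c) = Mul(-42, Pow(-316, -1)) = Mul(-42, Rational(-1, 316)) = Rational(21, 158))
Mul(Function('R')(-220), Pow(-26445, -1)) = Mul(Rational(21, 158), Pow(-26445, -1)) = Mul(Rational(21, 158), Rational(-1, 26445)) = Rational(-7, 1392770)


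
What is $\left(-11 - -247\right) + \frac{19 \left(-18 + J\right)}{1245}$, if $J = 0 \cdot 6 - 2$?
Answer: $\frac{58688}{249} \approx 235.69$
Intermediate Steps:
$J = -2$ ($J = 0 - 2 = -2$)
$\left(-11 - -247\right) + \frac{19 \left(-18 + J\right)}{1245} = \left(-11 - -247\right) + \frac{19 \left(-18 - 2\right)}{1245} = \left(-11 + 247\right) + \frac{19 \left(-20\right)}{1245} = 236 + \frac{1}{1245} \left(-380\right) = 236 - \frac{76}{249} = \frac{58688}{249}$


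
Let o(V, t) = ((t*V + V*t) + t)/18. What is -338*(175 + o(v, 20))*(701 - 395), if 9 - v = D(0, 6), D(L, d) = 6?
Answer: -18904340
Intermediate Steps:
v = 3 (v = 9 - 1*6 = 9 - 6 = 3)
o(V, t) = t/18 + V*t/9 (o(V, t) = ((V*t + V*t) + t)*(1/18) = (2*V*t + t)*(1/18) = (t + 2*V*t)*(1/18) = t/18 + V*t/9)
-338*(175 + o(v, 20))*(701 - 395) = -338*(175 + (1/18)*20*(1 + 2*3))*(701 - 395) = -338*(175 + (1/18)*20*(1 + 6))*306 = -338*(175 + (1/18)*20*7)*306 = -338*(175 + 70/9)*306 = -556010*306/9 = -338*55930 = -18904340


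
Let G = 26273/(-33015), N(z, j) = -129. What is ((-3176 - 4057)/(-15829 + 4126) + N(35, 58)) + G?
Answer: -16636997243/128791515 ≈ -129.18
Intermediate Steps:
G = -26273/33015 (G = 26273*(-1/33015) = -26273/33015 ≈ -0.79579)
((-3176 - 4057)/(-15829 + 4126) + N(35, 58)) + G = ((-3176 - 4057)/(-15829 + 4126) - 129) - 26273/33015 = (-7233/(-11703) - 129) - 26273/33015 = (-7233*(-1/11703) - 129) - 26273/33015 = (2411/3901 - 129) - 26273/33015 = -500818/3901 - 26273/33015 = -16636997243/128791515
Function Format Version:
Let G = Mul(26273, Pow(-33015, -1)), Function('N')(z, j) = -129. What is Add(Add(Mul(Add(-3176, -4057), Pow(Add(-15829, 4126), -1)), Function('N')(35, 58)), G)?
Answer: Rational(-16636997243, 128791515) ≈ -129.18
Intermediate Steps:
G = Rational(-26273, 33015) (G = Mul(26273, Rational(-1, 33015)) = Rational(-26273, 33015) ≈ -0.79579)
Add(Add(Mul(Add(-3176, -4057), Pow(Add(-15829, 4126), -1)), Function('N')(35, 58)), G) = Add(Add(Mul(Add(-3176, -4057), Pow(Add(-15829, 4126), -1)), -129), Rational(-26273, 33015)) = Add(Add(Mul(-7233, Pow(-11703, -1)), -129), Rational(-26273, 33015)) = Add(Add(Mul(-7233, Rational(-1, 11703)), -129), Rational(-26273, 33015)) = Add(Add(Rational(2411, 3901), -129), Rational(-26273, 33015)) = Add(Rational(-500818, 3901), Rational(-26273, 33015)) = Rational(-16636997243, 128791515)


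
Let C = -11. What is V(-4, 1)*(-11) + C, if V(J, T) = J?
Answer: 33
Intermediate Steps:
V(-4, 1)*(-11) + C = -4*(-11) - 11 = 44 - 11 = 33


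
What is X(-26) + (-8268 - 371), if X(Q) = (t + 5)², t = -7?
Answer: -8635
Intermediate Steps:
X(Q) = 4 (X(Q) = (-7 + 5)² = (-2)² = 4)
X(-26) + (-8268 - 371) = 4 + (-8268 - 371) = 4 - 8639 = -8635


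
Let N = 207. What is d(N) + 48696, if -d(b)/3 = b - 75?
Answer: 48300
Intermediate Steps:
d(b) = 225 - 3*b (d(b) = -3*(b - 75) = -3*(-75 + b) = 225 - 3*b)
d(N) + 48696 = (225 - 3*207) + 48696 = (225 - 621) + 48696 = -396 + 48696 = 48300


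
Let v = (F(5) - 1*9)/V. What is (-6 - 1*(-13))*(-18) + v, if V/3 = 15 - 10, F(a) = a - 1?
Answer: -379/3 ≈ -126.33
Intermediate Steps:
F(a) = -1 + a
V = 15 (V = 3*(15 - 10) = 3*5 = 15)
v = -⅓ (v = ((-1 + 5) - 1*9)/15 = (4 - 9)*(1/15) = -5*1/15 = -⅓ ≈ -0.33333)
(-6 - 1*(-13))*(-18) + v = (-6 - 1*(-13))*(-18) - ⅓ = (-6 + 13)*(-18) - ⅓ = 7*(-18) - ⅓ = -126 - ⅓ = -379/3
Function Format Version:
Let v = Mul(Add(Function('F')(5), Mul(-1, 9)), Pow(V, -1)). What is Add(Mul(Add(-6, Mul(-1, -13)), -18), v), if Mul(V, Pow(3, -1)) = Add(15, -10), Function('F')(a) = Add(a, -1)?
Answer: Rational(-379, 3) ≈ -126.33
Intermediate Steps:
Function('F')(a) = Add(-1, a)
V = 15 (V = Mul(3, Add(15, -10)) = Mul(3, 5) = 15)
v = Rational(-1, 3) (v = Mul(Add(Add(-1, 5), Mul(-1, 9)), Pow(15, -1)) = Mul(Add(4, -9), Rational(1, 15)) = Mul(-5, Rational(1, 15)) = Rational(-1, 3) ≈ -0.33333)
Add(Mul(Add(-6, Mul(-1, -13)), -18), v) = Add(Mul(Add(-6, Mul(-1, -13)), -18), Rational(-1, 3)) = Add(Mul(Add(-6, 13), -18), Rational(-1, 3)) = Add(Mul(7, -18), Rational(-1, 3)) = Add(-126, Rational(-1, 3)) = Rational(-379, 3)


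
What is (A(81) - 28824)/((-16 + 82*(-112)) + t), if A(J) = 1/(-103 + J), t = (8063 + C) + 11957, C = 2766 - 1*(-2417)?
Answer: -634129/352066 ≈ -1.8012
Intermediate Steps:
C = 5183 (C = 2766 + 2417 = 5183)
t = 25203 (t = (8063 + 5183) + 11957 = 13246 + 11957 = 25203)
(A(81) - 28824)/((-16 + 82*(-112)) + t) = (1/(-103 + 81) - 28824)/((-16 + 82*(-112)) + 25203) = (1/(-22) - 28824)/((-16 - 9184) + 25203) = (-1/22 - 28824)/(-9200 + 25203) = -634129/22/16003 = -634129/22*1/16003 = -634129/352066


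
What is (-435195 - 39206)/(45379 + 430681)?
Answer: -474401/476060 ≈ -0.99652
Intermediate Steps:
(-435195 - 39206)/(45379 + 430681) = -474401/476060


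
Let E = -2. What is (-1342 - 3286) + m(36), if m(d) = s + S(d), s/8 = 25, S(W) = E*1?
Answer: -4430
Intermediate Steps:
S(W) = -2 (S(W) = -2*1 = -2)
s = 200 (s = 8*25 = 200)
m(d) = 198 (m(d) = 200 - 2 = 198)
(-1342 - 3286) + m(36) = (-1342 - 3286) + 198 = -4628 + 198 = -4430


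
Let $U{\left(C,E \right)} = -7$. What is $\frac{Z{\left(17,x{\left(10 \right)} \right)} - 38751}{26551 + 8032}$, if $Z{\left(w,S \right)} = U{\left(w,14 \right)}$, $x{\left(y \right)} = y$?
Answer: $- \frac{38758}{34583} \approx -1.1207$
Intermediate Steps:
$Z{\left(w,S \right)} = -7$
$\frac{Z{\left(17,x{\left(10 \right)} \right)} - 38751}{26551 + 8032} = \frac{-7 - 38751}{26551 + 8032} = - \frac{38758}{34583}$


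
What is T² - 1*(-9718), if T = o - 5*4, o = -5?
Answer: 10343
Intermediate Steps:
T = -25 (T = -5 - 5*4 = -5 - 20 = -25)
T² - 1*(-9718) = (-25)² - 1*(-9718) = 625 + 9718 = 10343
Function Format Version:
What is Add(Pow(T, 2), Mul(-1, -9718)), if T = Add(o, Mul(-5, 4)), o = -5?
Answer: 10343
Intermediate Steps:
T = -25 (T = Add(-5, Mul(-5, 4)) = Add(-5, -20) = -25)
Add(Pow(T, 2), Mul(-1, -9718)) = Add(Pow(-25, 2), Mul(-1, -9718)) = Add(625, 9718) = 10343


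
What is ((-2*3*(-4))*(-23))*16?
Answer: -8832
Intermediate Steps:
((-2*3*(-4))*(-23))*16 = (-6*(-4)*(-23))*16 = (24*(-23))*16 = -552*16 = -8832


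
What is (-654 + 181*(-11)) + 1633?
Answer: -1012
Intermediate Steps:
(-654 + 181*(-11)) + 1633 = (-654 - 1991) + 1633 = -2645 + 1633 = -1012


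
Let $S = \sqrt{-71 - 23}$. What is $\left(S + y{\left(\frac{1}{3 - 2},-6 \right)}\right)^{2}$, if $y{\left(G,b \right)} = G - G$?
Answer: $-94$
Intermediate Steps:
$y{\left(G,b \right)} = 0$
$S = i \sqrt{94}$ ($S = \sqrt{-94} = i \sqrt{94} \approx 9.6954 i$)
$\left(S + y{\left(\frac{1}{3 - 2},-6 \right)}\right)^{2} = \left(i \sqrt{94} + 0\right)^{2} = \left(i \sqrt{94}\right)^{2} = -94$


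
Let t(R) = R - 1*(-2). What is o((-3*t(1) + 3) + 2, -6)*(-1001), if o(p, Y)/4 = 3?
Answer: -12012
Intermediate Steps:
t(R) = 2 + R (t(R) = R + 2 = 2 + R)
o(p, Y) = 12 (o(p, Y) = 4*3 = 12)
o((-3*t(1) + 3) + 2, -6)*(-1001) = 12*(-1001) = -12012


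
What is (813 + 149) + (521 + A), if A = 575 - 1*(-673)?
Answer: 2731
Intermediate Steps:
A = 1248 (A = 575 + 673 = 1248)
(813 + 149) + (521 + A) = (813 + 149) + (521 + 1248) = 962 + 1769 = 2731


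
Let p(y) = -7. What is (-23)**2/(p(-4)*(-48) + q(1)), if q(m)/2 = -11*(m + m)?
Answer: 529/292 ≈ 1.8116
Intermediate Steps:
q(m) = -44*m (q(m) = 2*(-11*(m + m)) = 2*(-22*m) = -44*m)
(-23)**2/(p(-4)*(-48) + q(1)) = (-23)**2/(-7*(-48) - 44*1) = 529/(336 - 44) = 529/292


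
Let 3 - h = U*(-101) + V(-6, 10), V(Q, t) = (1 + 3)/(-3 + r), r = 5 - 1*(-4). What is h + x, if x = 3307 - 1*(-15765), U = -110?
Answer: 23893/3 ≈ 7964.3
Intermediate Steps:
r = 9 (r = 5 + 4 = 9)
V(Q, t) = 2/3 (V(Q, t) = (1 + 3)/(-3 + 9) = 4/6 = 4*(1/6) = 2/3)
h = -33323/3 (h = 3 - (-110*(-101) + 2/3) = 3 - (11110 + 2/3) = 3 - 1*33332/3 = 3 - 33332/3 = -33323/3 ≈ -11108.)
x = 19072 (x = 3307 + 15765 = 19072)
h + x = -33323/3 + 19072 = 23893/3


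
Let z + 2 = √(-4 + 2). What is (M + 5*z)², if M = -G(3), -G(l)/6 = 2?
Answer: -46 + 20*I*√2 ≈ -46.0 + 28.284*I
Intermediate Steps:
z = -2 + I*√2 (z = -2 + √(-4 + 2) = -2 + √(-2) = -2 + I*√2 ≈ -2.0 + 1.4142*I)
G(l) = -12 (G(l) = -6*2 = -12)
M = 12 (M = -1*(-12) = 12)
(M + 5*z)² = (12 + 5*(-2 + I*√2))² = (12 + (-10 + 5*I*√2))² = (2 + 5*I*√2)²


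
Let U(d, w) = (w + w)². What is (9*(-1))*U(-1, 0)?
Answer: 0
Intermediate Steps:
U(d, w) = 4*w² (U(d, w) = (2*w)² = 4*w²)
(9*(-1))*U(-1, 0) = (9*(-1))*(4*0²) = -36*0 = -9*0 = 0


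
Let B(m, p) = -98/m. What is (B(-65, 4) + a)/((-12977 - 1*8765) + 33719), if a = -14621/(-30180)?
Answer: 781601/4699056180 ≈ 0.00016633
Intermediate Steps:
a = 14621/30180 (a = -14621*(-1/30180) = 14621/30180 ≈ 0.48446)
(B(-65, 4) + a)/((-12977 - 1*8765) + 33719) = (-98/(-65) + 14621/30180)/((-12977 - 1*8765) + 33719) = (-98*(-1/65) + 14621/30180)/((-12977 - 8765) + 33719) = (98/65 + 14621/30180)/(-21742 + 33719) = (781601/392340)/11977 = (781601/392340)*(1/11977) = 781601/4699056180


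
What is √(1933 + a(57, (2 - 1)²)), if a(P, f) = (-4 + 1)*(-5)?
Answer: 2*√487 ≈ 44.136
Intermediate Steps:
a(P, f) = 15 (a(P, f) = -3*(-5) = 15)
√(1933 + a(57, (2 - 1)²)) = √(1933 + 15) = √1948 = 2*√487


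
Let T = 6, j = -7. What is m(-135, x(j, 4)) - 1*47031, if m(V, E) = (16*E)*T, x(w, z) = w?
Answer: -47703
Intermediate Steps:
m(V, E) = 96*E (m(V, E) = (16*E)*6 = 96*E)
m(-135, x(j, 4)) - 1*47031 = 96*(-7) - 1*47031 = -672 - 47031 = -47703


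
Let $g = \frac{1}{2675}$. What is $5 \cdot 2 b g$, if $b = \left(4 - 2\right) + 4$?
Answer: $\frac{12}{535} \approx 0.02243$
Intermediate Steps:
$b = 6$ ($b = 2 + 4 = 6$)
$g = \frac{1}{2675} \approx 0.00037383$
$5 \cdot 2 b g = 5 \cdot 2 \cdot 6 \cdot \frac{1}{2675} = 10 \cdot 6 \cdot \frac{1}{2675} = 60 \cdot \frac{1}{2675} = \frac{12}{535}$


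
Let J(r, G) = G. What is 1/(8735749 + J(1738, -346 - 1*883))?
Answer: 1/8734520 ≈ 1.1449e-7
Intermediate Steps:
1/(8735749 + J(1738, -346 - 1*883)) = 1/(8735749 + (-346 - 1*883)) = 1/(8735749 + (-346 - 883)) = 1/(8735749 - 1229) = 1/8734520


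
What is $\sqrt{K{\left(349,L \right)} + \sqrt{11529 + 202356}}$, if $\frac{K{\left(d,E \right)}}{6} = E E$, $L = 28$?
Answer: $\sqrt{4704 + 21 \sqrt{485}} \approx 71.878$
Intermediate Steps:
$K{\left(d,E \right)} = 6 E^{2}$ ($K{\left(d,E \right)} = 6 E E = 6 E^{2}$)
$\sqrt{K{\left(349,L \right)} + \sqrt{11529 + 202356}} = \sqrt{6 \cdot 28^{2} + \sqrt{11529 + 202356}} = \sqrt{6 \cdot 784 + \sqrt{213885}} = \sqrt{4704 + 21 \sqrt{485}}$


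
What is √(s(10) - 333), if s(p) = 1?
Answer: 2*I*√83 ≈ 18.221*I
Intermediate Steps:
√(s(10) - 333) = √(1 - 333) = √(-332) = 2*I*√83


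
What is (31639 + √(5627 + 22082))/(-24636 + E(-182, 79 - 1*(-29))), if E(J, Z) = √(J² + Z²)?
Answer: -194864601/151721927 - 67749*√229/151721927 - 31639*√11197/303443854 - 11*√2564113/303443854 ≈ -1.3022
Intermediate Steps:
(31639 + √(5627 + 22082))/(-24636 + E(-182, 79 - 1*(-29))) = (31639 + √(5627 + 22082))/(-24636 + √((-182)² + (79 - 1*(-29))²)) = (31639 + √27709)/(-24636 + √(33124 + (79 + 29)²)) = (31639 + 11*√229)/(-24636 + √(33124 + 108²)) = (31639 + 11*√229)/(-24636 + √(33124 + 11664)) = (31639 + 11*√229)/(-24636 + √44788) = (31639 + 11*√229)/(-24636 + 2*√11197)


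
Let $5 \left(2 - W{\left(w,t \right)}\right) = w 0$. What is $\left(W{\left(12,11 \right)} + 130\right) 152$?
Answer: $20064$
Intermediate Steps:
$W{\left(w,t \right)} = 2$ ($W{\left(w,t \right)} = 2 - \frac{w 0}{5} = 2 - 0 = 2 + 0 = 2$)
$\left(W{\left(12,11 \right)} + 130\right) 152 = \left(2 + 130\right) 152 = 132 \cdot 152 = 20064$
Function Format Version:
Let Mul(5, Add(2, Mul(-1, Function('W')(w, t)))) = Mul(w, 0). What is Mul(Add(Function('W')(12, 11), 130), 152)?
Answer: 20064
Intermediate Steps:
Function('W')(w, t) = 2 (Function('W')(w, t) = Add(2, Mul(Rational(-1, 5), Mul(w, 0))) = Add(2, Mul(Rational(-1, 5), 0)) = Add(2, 0) = 2)
Mul(Add(Function('W')(12, 11), 130), 152) = Mul(Add(2, 130), 152) = Mul(132, 152) = 20064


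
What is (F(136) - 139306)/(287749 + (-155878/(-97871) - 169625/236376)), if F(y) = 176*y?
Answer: -2669010593573520/6656907904068257 ≈ -0.40094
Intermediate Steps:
(F(136) - 139306)/(287749 + (-155878/(-97871) - 169625/236376)) = (176*136 - 139306)/(287749 + (-155878/(-97871) - 169625/236376)) = (23936 - 139306)/(287749 + (-155878*(-1/97871) - 169625*1/236376)) = -115370/(287749 + (155878/97871 - 169625/236376)) = -115370/(287749 + 20244449753/23134355496) = -115370/6656907904068257/23134355496 = -115370*23134355496/6656907904068257 = -2669010593573520/6656907904068257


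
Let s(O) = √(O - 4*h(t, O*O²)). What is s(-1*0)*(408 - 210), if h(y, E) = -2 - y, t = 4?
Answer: 396*√6 ≈ 970.00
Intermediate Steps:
s(O) = √(24 + O) (s(O) = √(O - 4*(-2 - 1*4)) = √(O - 4*(-2 - 4)) = √(O - 4*(-6)) = √(O + 24) = √(24 + O))
s(-1*0)*(408 - 210) = √(24 - 1*0)*(408 - 210) = √(24 + 0)*198 = √24*198 = (2*√6)*198 = 396*√6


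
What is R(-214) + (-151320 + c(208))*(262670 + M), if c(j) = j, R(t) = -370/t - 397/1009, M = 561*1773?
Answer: -20512602188916302/107963 ≈ -1.9000e+11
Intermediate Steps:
M = 994653
R(t) = -397/1009 - 370/t (R(t) = -370/t - 397*1/1009 = -370/t - 397/1009 = -397/1009 - 370/t)
R(-214) + (-151320 + c(208))*(262670 + M) = (-397/1009 - 370/(-214)) + (-151320 + 208)*(262670 + 994653) = (-397/1009 - 370*(-1/214)) - 151112*1257323 = (-397/1009 + 185/107) - 189996593176 = 144186/107963 - 189996593176 = -20512602188916302/107963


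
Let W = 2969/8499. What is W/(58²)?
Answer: 2969/28590636 ≈ 0.00010385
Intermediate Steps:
W = 2969/8499 (W = 2969*(1/8499) = 2969/8499 ≈ 0.34934)
W/(58²) = 2969/(8499*(58²)) = (2969/8499)/3364 = (2969/8499)*(1/3364) = 2969/28590636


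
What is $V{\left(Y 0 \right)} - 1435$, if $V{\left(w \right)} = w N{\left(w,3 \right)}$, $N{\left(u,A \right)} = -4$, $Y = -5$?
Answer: $-1435$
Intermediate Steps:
$V{\left(w \right)} = - 4 w$ ($V{\left(w \right)} = w \left(-4\right) = - 4 w$)
$V{\left(Y 0 \right)} - 1435 = - 4 \left(\left(-5\right) 0\right) - 1435 = \left(-4\right) 0 - 1435 = 0 - 1435 = -1435$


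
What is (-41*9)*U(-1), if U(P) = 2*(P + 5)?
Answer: -2952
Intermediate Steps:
U(P) = 10 + 2*P (U(P) = 2*(5 + P) = 10 + 2*P)
(-41*9)*U(-1) = (-41*9)*(10 + 2*(-1)) = -369*(10 - 2) = -369*8 = -2952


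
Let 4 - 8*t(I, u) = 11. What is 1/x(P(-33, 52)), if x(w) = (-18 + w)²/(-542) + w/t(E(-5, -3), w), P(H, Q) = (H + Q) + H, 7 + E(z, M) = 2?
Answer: 271/3824 ≈ 0.070868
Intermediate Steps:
E(z, M) = -5 (E(z, M) = -7 + 2 = -5)
t(I, u) = -7/8 (t(I, u) = ½ - ⅛*11 = ½ - 11/8 = -7/8)
P(H, Q) = Q + 2*H
x(w) = -8*w/7 - (-18 + w)²/542 (x(w) = (-18 + w)²/(-542) + w/(-7/8) = (-18 + w)²*(-1/542) + w*(-8/7) = -(-18 + w)²/542 - 8*w/7 = -8*w/7 - (-18 + w)²/542)
1/x(P(-33, 52)) = 1/(-8*(52 + 2*(-33))/7 - (-18 + (52 + 2*(-33)))²/542) = 1/(-8*(52 - 66)/7 - (-18 + (52 - 66))²/542) = 1/(-8/7*(-14) - (-18 - 14)²/542) = 1/(16 - 1/542*(-32)²) = 1/(16 - 1/542*1024) = 1/(16 - 512/271) = 1/(3824/271) = 271/3824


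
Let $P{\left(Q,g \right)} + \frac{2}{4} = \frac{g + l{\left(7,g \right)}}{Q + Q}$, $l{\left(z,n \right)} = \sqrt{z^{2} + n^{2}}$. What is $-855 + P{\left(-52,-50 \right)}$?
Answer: $- \frac{44461}{52} - \frac{\sqrt{2549}}{104} \approx -855.5$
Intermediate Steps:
$l{\left(z,n \right)} = \sqrt{n^{2} + z^{2}}$
$P{\left(Q,g \right)} = - \frac{1}{2} + \frac{g + \sqrt{49 + g^{2}}}{2 Q}$ ($P{\left(Q,g \right)} = - \frac{1}{2} + \frac{g + \sqrt{g^{2} + 7^{2}}}{Q + Q} = - \frac{1}{2} + \frac{g + \sqrt{g^{2} + 49}}{2 Q} = - \frac{1}{2} + \left(g + \sqrt{49 + g^{2}}\right) \frac{1}{2 Q} = - \frac{1}{2} + \frac{g + \sqrt{49 + g^{2}}}{2 Q}$)
$-855 + P{\left(-52,-50 \right)} = -855 + \frac{-50 + \sqrt{49 + \left(-50\right)^{2}} - -52}{2 \left(-52\right)} = -855 + \frac{1}{2} \left(- \frac{1}{52}\right) \left(-50 + \sqrt{49 + 2500} + 52\right) = -855 + \frac{1}{2} \left(- \frac{1}{52}\right) \left(-50 + \sqrt{2549} + 52\right) = -855 + \frac{1}{2} \left(- \frac{1}{52}\right) \left(2 + \sqrt{2549}\right) = -855 - \left(\frac{1}{52} + \frac{\sqrt{2549}}{104}\right) = - \frac{44461}{52} - \frac{\sqrt{2549}}{104}$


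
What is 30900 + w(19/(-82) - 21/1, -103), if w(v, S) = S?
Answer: 30797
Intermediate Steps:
30900 + w(19/(-82) - 21/1, -103) = 30900 - 103 = 30797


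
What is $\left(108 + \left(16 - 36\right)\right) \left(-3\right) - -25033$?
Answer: $24769$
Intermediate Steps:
$\left(108 + \left(16 - 36\right)\right) \left(-3\right) - -25033 = \left(108 - 20\right) \left(-3\right) + 25033 = 88 \left(-3\right) + 25033 = -264 + 25033 = 24769$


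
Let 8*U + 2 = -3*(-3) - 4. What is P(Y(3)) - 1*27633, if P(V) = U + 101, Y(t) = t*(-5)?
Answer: -220253/8 ≈ -27532.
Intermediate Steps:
Y(t) = -5*t
U = 3/8 (U = -1/4 + (-3*(-3) - 4)/8 = -1/4 + (9 - 4)/8 = -1/4 + (1/8)*5 = -1/4 + 5/8 = 3/8 ≈ 0.37500)
P(V) = 811/8 (P(V) = 3/8 + 101 = 811/8)
P(Y(3)) - 1*27633 = 811/8 - 1*27633 = 811/8 - 27633 = -220253/8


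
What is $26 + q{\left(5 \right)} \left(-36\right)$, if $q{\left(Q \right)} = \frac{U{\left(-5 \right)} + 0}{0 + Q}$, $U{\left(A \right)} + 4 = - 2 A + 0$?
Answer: $- \frac{86}{5} \approx -17.2$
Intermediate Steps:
$U{\left(A \right)} = -4 - 2 A$ ($U{\left(A \right)} = -4 + \left(- 2 A + 0\right) = -4 - 2 A$)
$q{\left(Q \right)} = \frac{6}{Q}$ ($q{\left(Q \right)} = \frac{\left(-4 - -10\right) + 0}{0 + Q} = \frac{\left(-4 + 10\right) + 0}{Q} = \frac{6 + 0}{Q} = \frac{6}{Q}$)
$26 + q{\left(5 \right)} \left(-36\right) = 26 + \frac{6}{5} \left(-36\right) = 26 - \frac{216}{5} = - \frac{86}{5}$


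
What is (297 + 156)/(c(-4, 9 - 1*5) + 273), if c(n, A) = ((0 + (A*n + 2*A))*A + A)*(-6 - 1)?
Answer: 453/469 ≈ 0.96589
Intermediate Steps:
c(n, A) = -7*A - 7*A*(2*A + A*n) (c(n, A) = ((0 + (2*A + A*n))*A + A)*(-7) = ((2*A + A*n)*A + A)*(-7) = (A*(2*A + A*n) + A)*(-7) = (A + A*(2*A + A*n))*(-7) = -7*A - 7*A*(2*A + A*n))
(297 + 156)/(c(-4, 9 - 1*5) + 273) = (297 + 156)/(-7*(9 - 1*5)*(1 + 2*(9 - 1*5) + (9 - 1*5)*(-4)) + 273) = 453/(-7*(9 - 5)*(1 + 2*(9 - 5) + (9 - 5)*(-4)) + 273) = 453/(-7*4*(1 + 2*4 + 4*(-4)) + 273) = 453/(-7*4*(1 + 8 - 16) + 273) = 453/(-7*4*(-7) + 273) = 453/(196 + 273) = 453/469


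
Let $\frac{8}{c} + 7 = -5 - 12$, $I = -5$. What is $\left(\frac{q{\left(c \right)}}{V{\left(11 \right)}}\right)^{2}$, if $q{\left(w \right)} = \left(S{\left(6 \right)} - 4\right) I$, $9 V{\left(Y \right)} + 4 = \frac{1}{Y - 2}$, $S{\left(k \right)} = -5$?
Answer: $\frac{531441}{49} \approx 10846.0$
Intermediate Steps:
$c = - \frac{1}{3}$ ($c = \frac{8}{-7 - 17} = \frac{8}{-24} = 8 \left(- \frac{1}{24}\right) = - \frac{1}{3} \approx -0.33333$)
$V{\left(Y \right)} = - \frac{4}{9} + \frac{1}{9 \left(-2 + Y\right)}$ ($V{\left(Y \right)} = - \frac{4}{9} + \frac{1}{9 \left(Y - 2\right)} = - \frac{4}{9} + \frac{1}{9 \left(-2 + Y\right)}$)
$q{\left(w \right)} = 45$ ($q{\left(w \right)} = \left(-5 - 4\right) \left(-5\right) = \left(-9\right) \left(-5\right) = 45$)
$\left(\frac{q{\left(c \right)}}{V{\left(11 \right)}}\right)^{2} = \left(\frac{45}{\frac{1}{9} \frac{1}{-2 + 11} \left(9 - 44\right)}\right)^{2} = \left(\frac{45}{\frac{1}{9} \cdot \frac{1}{9} \left(9 - 44\right)}\right)^{2} = \left(\frac{45}{\frac{1}{9} \cdot \frac{1}{9} \left(-35\right)}\right)^{2} = \left(\frac{45}{- \frac{35}{81}}\right)^{2} = \left(45 \left(- \frac{81}{35}\right)\right)^{2} = \left(- \frac{729}{7}\right)^{2} = \frac{531441}{49}$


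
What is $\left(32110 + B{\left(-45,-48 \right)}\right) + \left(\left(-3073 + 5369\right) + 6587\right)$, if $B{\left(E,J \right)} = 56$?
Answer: $41049$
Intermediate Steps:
$\left(32110 + B{\left(-45,-48 \right)}\right) + \left(\left(-3073 + 5369\right) + 6587\right) = \left(32110 + 56\right) + \left(\left(-3073 + 5369\right) + 6587\right) = 32166 + \left(2296 + 6587\right) = 32166 + 8883 = 41049$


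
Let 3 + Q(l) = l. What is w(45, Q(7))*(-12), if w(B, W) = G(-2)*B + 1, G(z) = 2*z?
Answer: 2148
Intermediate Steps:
Q(l) = -3 + l
w(B, W) = 1 - 4*B (w(B, W) = (2*(-2))*B + 1 = -4*B + 1 = 1 - 4*B)
w(45, Q(7))*(-12) = (1 - 4*45)*(-12) = (1 - 180)*(-12) = -179*(-12) = 2148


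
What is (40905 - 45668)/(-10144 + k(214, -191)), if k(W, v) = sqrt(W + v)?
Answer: 48315872/102900713 + 4763*sqrt(23)/102900713 ≈ 0.46976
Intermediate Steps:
(40905 - 45668)/(-10144 + k(214, -191)) = (40905 - 45668)/(-10144 + sqrt(214 - 191)) = -4763/(-10144 + sqrt(23))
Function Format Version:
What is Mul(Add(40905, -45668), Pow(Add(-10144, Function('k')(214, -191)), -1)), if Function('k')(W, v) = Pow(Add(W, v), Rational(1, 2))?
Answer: Add(Rational(48315872, 102900713), Mul(Rational(4763, 102900713), Pow(23, Rational(1, 2)))) ≈ 0.46976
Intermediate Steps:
Mul(Add(40905, -45668), Pow(Add(-10144, Function('k')(214, -191)), -1)) = Mul(Add(40905, -45668), Pow(Add(-10144, Pow(Add(214, -191), Rational(1, 2))), -1)) = Mul(-4763, Pow(Add(-10144, Pow(23, Rational(1, 2))), -1))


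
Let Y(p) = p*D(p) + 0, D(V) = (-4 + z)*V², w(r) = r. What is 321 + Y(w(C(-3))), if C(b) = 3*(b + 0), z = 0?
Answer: 3237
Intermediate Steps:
C(b) = 3*b
D(V) = -4*V² (D(V) = (-4 + 0)*V² = -4*V²)
Y(p) = -4*p³ (Y(p) = p*(-4*p²) + 0 = -4*p³ + 0 = -4*p³)
321 + Y(w(C(-3))) = 321 - 4*(3*(-3))³ = 321 - 4*(-9)³ = 321 - 4*(-729) = 321 + 2916 = 3237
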